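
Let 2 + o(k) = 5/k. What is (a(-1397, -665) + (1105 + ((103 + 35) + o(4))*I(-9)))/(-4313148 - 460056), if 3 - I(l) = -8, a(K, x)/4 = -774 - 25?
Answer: 775/6364272 ≈ 0.00012177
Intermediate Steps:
a(K, x) = -3196 (a(K, x) = 4*(-774 - 25) = 4*(-799) = -3196)
o(k) = -2 + 5/k
I(l) = 11 (I(l) = 3 - 1*(-8) = 3 + 8 = 11)
(a(-1397, -665) + (1105 + ((103 + 35) + o(4))*I(-9)))/(-4313148 - 460056) = (-3196 + (1105 + ((103 + 35) + (-2 + 5/4))*11))/(-4313148 - 460056) = (-3196 + (1105 + (138 + (-2 + 5*(¼)))*11))/(-4773204) = (-3196 + (1105 + (138 + (-2 + 5/4))*11))*(-1/4773204) = (-3196 + (1105 + (138 - ¾)*11))*(-1/4773204) = (-3196 + (1105 + (549/4)*11))*(-1/4773204) = (-3196 + (1105 + 6039/4))*(-1/4773204) = (-3196 + 10459/4)*(-1/4773204) = -2325/4*(-1/4773204) = 775/6364272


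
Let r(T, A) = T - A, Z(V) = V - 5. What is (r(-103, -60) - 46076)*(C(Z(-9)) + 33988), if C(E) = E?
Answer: -1566846906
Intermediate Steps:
Z(V) = -5 + V
(r(-103, -60) - 46076)*(C(Z(-9)) + 33988) = ((-103 - 1*(-60)) - 46076)*((-5 - 9) + 33988) = ((-103 + 60) - 46076)*(-14 + 33988) = (-43 - 46076)*33974 = -46119*33974 = -1566846906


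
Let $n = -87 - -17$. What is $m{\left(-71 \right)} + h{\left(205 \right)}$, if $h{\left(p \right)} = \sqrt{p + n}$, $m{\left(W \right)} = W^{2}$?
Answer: $5041 + 3 \sqrt{15} \approx 5052.6$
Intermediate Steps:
$n = -70$ ($n = -87 + 17 = -70$)
$h{\left(p \right)} = \sqrt{-70 + p}$ ($h{\left(p \right)} = \sqrt{p - 70} = \sqrt{-70 + p}$)
$m{\left(-71 \right)} + h{\left(205 \right)} = \left(-71\right)^{2} + \sqrt{-70 + 205} = 5041 + \sqrt{135} = 5041 + 3 \sqrt{15}$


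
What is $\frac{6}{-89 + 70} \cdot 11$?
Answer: $- \frac{66}{19} \approx -3.4737$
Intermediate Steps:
$\frac{6}{-89 + 70} \cdot 11 = \frac{6}{-19} \cdot 11 = 6 \left(- \frac{1}{19}\right) 11 = \left(- \frac{6}{19}\right) 11 = - \frac{66}{19}$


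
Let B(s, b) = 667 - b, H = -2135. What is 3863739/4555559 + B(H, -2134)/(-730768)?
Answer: 2810736700793/3329056739312 ≈ 0.84430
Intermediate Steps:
3863739/4555559 + B(H, -2134)/(-730768) = 3863739/4555559 + (667 - 1*(-2134))/(-730768) = 3863739*(1/4555559) + (667 + 2134)*(-1/730768) = 3863739/4555559 + 2801*(-1/730768) = 3863739/4555559 - 2801/730768 = 2810736700793/3329056739312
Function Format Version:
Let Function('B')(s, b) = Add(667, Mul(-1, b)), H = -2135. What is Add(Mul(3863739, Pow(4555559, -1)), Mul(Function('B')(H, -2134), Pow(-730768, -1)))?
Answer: Rational(2810736700793, 3329056739312) ≈ 0.84430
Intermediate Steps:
Add(Mul(3863739, Pow(4555559, -1)), Mul(Function('B')(H, -2134), Pow(-730768, -1))) = Add(Mul(3863739, Pow(4555559, -1)), Mul(Add(667, Mul(-1, -2134)), Pow(-730768, -1))) = Add(Mul(3863739, Rational(1, 4555559)), Mul(Add(667, 2134), Rational(-1, 730768))) = Add(Rational(3863739, 4555559), Mul(2801, Rational(-1, 730768))) = Add(Rational(3863739, 4555559), Rational(-2801, 730768)) = Rational(2810736700793, 3329056739312)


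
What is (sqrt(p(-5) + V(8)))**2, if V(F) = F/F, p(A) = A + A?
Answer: -9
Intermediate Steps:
p(A) = 2*A
V(F) = 1
(sqrt(p(-5) + V(8)))**2 = (sqrt(2*(-5) + 1))**2 = (sqrt(-10 + 1))**2 = (sqrt(-9))**2 = (3*I)**2 = -9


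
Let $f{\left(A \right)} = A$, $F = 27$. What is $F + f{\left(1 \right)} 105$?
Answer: $132$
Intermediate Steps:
$F + f{\left(1 \right)} 105 = 27 + 1 \cdot 105 = 27 + 105 = 132$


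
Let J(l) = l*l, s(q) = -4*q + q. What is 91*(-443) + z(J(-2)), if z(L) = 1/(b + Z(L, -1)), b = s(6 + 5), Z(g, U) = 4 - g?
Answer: -1330330/33 ≈ -40313.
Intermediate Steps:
s(q) = -3*q
b = -33 (b = -3*(6 + 5) = -3*11 = -33)
J(l) = l**2
z(L) = 1/(-29 - L) (z(L) = 1/(-33 + (4 - L)) = 1/(-29 - L))
91*(-443) + z(J(-2)) = 91*(-443) - 1/(29 + (-2)**2) = -40313 - 1/(29 + 4) = -40313 - 1/33 = -1330330/33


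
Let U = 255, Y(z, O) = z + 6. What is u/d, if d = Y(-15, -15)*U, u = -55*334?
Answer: 3674/459 ≈ 8.0044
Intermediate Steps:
Y(z, O) = 6 + z
u = -18370
d = -2295 (d = (6 - 15)*255 = -9*255 = -2295)
u/d = -18370/(-2295) = -18370*(-1/2295) = 3674/459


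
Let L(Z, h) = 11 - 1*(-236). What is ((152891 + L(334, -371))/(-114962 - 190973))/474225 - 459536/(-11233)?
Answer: 22223470630842282/543235463679125 ≈ 40.909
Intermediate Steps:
L(Z, h) = 247 (L(Z, h) = 11 + 236 = 247)
((152891 + L(334, -371))/(-114962 - 190973))/474225 - 459536/(-11233) = ((152891 + 247)/(-114962 - 190973))/474225 - 459536/(-11233) = (153138/(-305935))*(1/474225) - 459536*(-1/11233) = (153138*(-1/305935))*(1/474225) + 459536/11233 = -153138/305935*1/474225 + 459536/11233 = -51046/48360675125 + 459536/11233 = 22223470630842282/543235463679125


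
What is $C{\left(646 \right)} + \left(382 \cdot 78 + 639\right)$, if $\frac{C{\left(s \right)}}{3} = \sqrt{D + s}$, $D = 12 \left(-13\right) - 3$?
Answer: $30435 + 3 \sqrt{487} \approx 30501.0$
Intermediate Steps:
$D = -159$ ($D = -156 - 3 = -159$)
$C{\left(s \right)} = 3 \sqrt{-159 + s}$
$C{\left(646 \right)} + \left(382 \cdot 78 + 639\right) = 3 \sqrt{-159 + 646} + \left(382 \cdot 78 + 639\right) = 3 \sqrt{487} + \left(29796 + 639\right) = 3 \sqrt{487} + 30435 = 30435 + 3 \sqrt{487}$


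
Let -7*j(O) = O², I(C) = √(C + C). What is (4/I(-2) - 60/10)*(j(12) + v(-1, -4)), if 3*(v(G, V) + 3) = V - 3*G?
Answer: 1004/7 + 1004*I/21 ≈ 143.43 + 47.81*I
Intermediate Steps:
I(C) = √2*√C (I(C) = √(2*C) = √2*√C)
v(G, V) = -3 - G + V/3 (v(G, V) = -3 + (V - 3*G)/3 = -3 + (-G + V/3) = -3 - G + V/3)
j(O) = -O²/7
(4/I(-2) - 60/10)*(j(12) + v(-1, -4)) = (4/((√2*√(-2))) - 60/10)*(-⅐*12² + (-3 - 1*(-1) + (⅓)*(-4))) = (4/((√2*(I*√2))) - 60*⅒)*(-⅐*144 + (-3 + 1 - 4/3)) = (4/((2*I)) - 6)*(-144/7 - 10/3) = (4*(-I/2) - 6)*(-502/21) = (-2*I - 6)*(-502/21) = (-6 - 2*I)*(-502/21) = 1004/7 + 1004*I/21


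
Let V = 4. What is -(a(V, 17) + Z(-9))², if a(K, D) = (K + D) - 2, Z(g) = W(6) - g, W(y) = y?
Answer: -1156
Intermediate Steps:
Z(g) = 6 - g
a(K, D) = -2 + D + K (a(K, D) = (D + K) - 2 = -2 + D + K)
-(a(V, 17) + Z(-9))² = -((-2 + 17 + 4) + (6 - 1*(-9)))² = -(19 + (6 + 9))² = -(19 + 15)² = -1*34² = -1*1156 = -1156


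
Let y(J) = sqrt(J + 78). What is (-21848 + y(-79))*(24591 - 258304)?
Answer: 5106161624 - 233713*I ≈ 5.1062e+9 - 2.3371e+5*I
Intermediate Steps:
y(J) = sqrt(78 + J)
(-21848 + y(-79))*(24591 - 258304) = (-21848 + sqrt(78 - 79))*(24591 - 258304) = (-21848 + sqrt(-1))*(-233713) = (-21848 + I)*(-233713) = 5106161624 - 233713*I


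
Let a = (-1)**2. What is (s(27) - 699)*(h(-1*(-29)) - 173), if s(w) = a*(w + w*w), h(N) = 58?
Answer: -6555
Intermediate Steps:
a = 1
s(w) = w + w**2 (s(w) = 1*(w + w*w) = 1*(w + w**2) = w + w**2)
(s(27) - 699)*(h(-1*(-29)) - 173) = (27*(1 + 27) - 699)*(58 - 173) = (27*28 - 699)*(-115) = (756 - 699)*(-115) = 57*(-115) = -6555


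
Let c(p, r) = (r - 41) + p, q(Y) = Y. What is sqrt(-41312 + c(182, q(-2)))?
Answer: I*sqrt(41173) ≈ 202.91*I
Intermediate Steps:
c(p, r) = -41 + p + r (c(p, r) = (-41 + r) + p = -41 + p + r)
sqrt(-41312 + c(182, q(-2))) = sqrt(-41312 + (-41 + 182 - 2)) = sqrt(-41312 + 139) = sqrt(-41173) = I*sqrt(41173)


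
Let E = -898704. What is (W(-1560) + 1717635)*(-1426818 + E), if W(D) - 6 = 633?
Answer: -3995883989028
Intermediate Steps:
W(D) = 639 (W(D) = 6 + 633 = 639)
(W(-1560) + 1717635)*(-1426818 + E) = (639 + 1717635)*(-1426818 - 898704) = 1718274*(-2325522) = -3995883989028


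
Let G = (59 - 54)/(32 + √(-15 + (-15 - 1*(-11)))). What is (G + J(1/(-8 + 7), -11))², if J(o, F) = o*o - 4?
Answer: 8814486/1087849 + 29690*I*√19/1087849 ≈ 8.1027 + 0.11896*I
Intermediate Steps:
J(o, F) = -4 + o² (J(o, F) = o² - 4 = -4 + o²)
G = 5/(32 + I*√19) (G = 5/(32 + √(-15 + (-15 + 11))) = 5/(32 + √(-15 - 4)) = 5/(32 + √(-19)) = 5/(32 + I*√19) ≈ 0.1534 - 0.020896*I)
(G + J(1/(-8 + 7), -11))² = ((160/1043 - 5*I*√19/1043) + (-4 + (1/(-8 + 7))²))² = ((160/1043 - 5*I*√19/1043) + (-4 + (1/(-1))²))² = ((160/1043 - 5*I*√19/1043) + (-4 + (-1)²))² = ((160/1043 - 5*I*√19/1043) + (-4 + 1))² = ((160/1043 - 5*I*√19/1043) - 3)² = (-2969/1043 - 5*I*√19/1043)²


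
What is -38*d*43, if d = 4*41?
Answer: -267976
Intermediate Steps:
d = 164
-38*d*43 = -38*164*43 = -6232*43 = -267976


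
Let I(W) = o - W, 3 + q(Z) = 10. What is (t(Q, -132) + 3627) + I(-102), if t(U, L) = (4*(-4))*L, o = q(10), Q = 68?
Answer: 5848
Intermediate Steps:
q(Z) = 7 (q(Z) = -3 + 10 = 7)
o = 7
t(U, L) = -16*L
I(W) = 7 - W
(t(Q, -132) + 3627) + I(-102) = (-16*(-132) + 3627) + (7 - 1*(-102)) = (2112 + 3627) + (7 + 102) = 5739 + 109 = 5848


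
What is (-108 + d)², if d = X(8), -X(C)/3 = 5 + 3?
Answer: 17424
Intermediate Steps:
X(C) = -24 (X(C) = -3*(5 + 3) = -3*8 = -24)
d = -24
(-108 + d)² = (-108 - 24)² = (-132)² = 17424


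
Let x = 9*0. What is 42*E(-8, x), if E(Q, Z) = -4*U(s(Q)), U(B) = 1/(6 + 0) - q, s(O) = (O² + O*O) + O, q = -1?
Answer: -196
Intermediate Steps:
x = 0
s(O) = O + 2*O² (s(O) = (O² + O²) + O = 2*O² + O = O + 2*O²)
U(B) = 7/6 (U(B) = 1/(6 + 0) - 1*(-1) = 1/6 + 1 = ⅙ + 1 = 7/6)
E(Q, Z) = -14/3 (E(Q, Z) = -4*7/6 = -14/3)
42*E(-8, x) = 42*(-14/3) = -196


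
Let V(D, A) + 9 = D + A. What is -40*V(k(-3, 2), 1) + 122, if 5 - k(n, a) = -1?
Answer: 202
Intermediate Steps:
k(n, a) = 6 (k(n, a) = 5 - 1*(-1) = 5 + 1 = 6)
V(D, A) = -9 + A + D (V(D, A) = -9 + (D + A) = -9 + (A + D) = -9 + A + D)
-40*V(k(-3, 2), 1) + 122 = -40*(-9 + 1 + 6) + 122 = -40*(-2) + 122 = 80 + 122 = 202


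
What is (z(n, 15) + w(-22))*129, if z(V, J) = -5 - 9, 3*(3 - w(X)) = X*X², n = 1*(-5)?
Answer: 456445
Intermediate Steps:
n = -5
w(X) = 3 - X³/3 (w(X) = 3 - X*X²/3 = 3 - X³/3)
z(V, J) = -14
(z(n, 15) + w(-22))*129 = (-14 + (3 - ⅓*(-22)³))*129 = (-14 + (3 - ⅓*(-10648)))*129 = (-14 + (3 + 10648/3))*129 = (-14 + 10657/3)*129 = (10615/3)*129 = 456445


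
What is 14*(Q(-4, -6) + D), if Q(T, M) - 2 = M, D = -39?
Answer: -602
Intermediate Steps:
Q(T, M) = 2 + M
14*(Q(-4, -6) + D) = 14*((2 - 6) - 39) = 14*(-4 - 39) = 14*(-43) = -602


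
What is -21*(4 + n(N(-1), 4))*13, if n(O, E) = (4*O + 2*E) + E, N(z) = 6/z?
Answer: 2184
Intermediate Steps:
n(O, E) = 3*E + 4*O (n(O, E) = (2*E + 4*O) + E = 3*E + 4*O)
-21*(4 + n(N(-1), 4))*13 = -21*(4 + (3*4 + 4*(6/(-1))))*13 = -21*(4 + (12 + 4*(6*(-1))))*13 = -21*(4 + (12 + 4*(-6)))*13 = -21*(4 + (12 - 24))*13 = -21*(4 - 12)*13 = -21*(-8)*13 = 168*13 = 2184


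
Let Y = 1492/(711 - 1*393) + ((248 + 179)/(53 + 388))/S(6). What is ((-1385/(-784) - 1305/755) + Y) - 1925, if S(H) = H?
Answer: -325280821535/169407504 ≈ -1920.1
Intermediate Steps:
Y = 97229/20034 (Y = 1492/(711 - 1*393) + ((248 + 179)/(53 + 388))/6 = 1492/(711 - 393) + (427/441)*(⅙) = 1492/318 + (427*(1/441))*(⅙) = 1492*(1/318) + (61/63)*(⅙) = 746/159 + 61/378 = 97229/20034 ≈ 4.8532)
((-1385/(-784) - 1305/755) + Y) - 1925 = ((-1385/(-784) - 1305/755) + 97229/20034) - 1925 = ((-1385*(-1/784) - 1305*1/755) + 97229/20034) - 1925 = ((1385/784 - 261/151) + 97229/20034) - 1925 = (4511/118384 + 97229/20034) - 1925 = 828623665/169407504 - 1925 = -325280821535/169407504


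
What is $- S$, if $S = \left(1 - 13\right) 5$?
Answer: $60$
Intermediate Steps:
$S = -60$ ($S = \left(-12\right) 5 = -60$)
$- S = \left(-1\right) \left(-60\right) = 60$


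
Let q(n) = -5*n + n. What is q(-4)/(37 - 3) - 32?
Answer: -536/17 ≈ -31.529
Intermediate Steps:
q(n) = -4*n
q(-4)/(37 - 3) - 32 = (-4*(-4))/(37 - 3) - 32 = 16/34 - 32 = 16*(1/34) - 32 = 8/17 - 32 = -536/17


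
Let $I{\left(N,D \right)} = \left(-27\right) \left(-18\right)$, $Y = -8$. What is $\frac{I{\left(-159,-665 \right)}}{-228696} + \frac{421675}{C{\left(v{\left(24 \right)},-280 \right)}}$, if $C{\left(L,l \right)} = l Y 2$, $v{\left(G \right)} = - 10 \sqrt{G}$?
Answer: $\frac{803610071}{8537984} \approx 94.122$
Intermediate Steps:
$C{\left(L,l \right)} = - 16 l$ ($C{\left(L,l \right)} = l \left(-8\right) 2 = - 8 l 2 = - 16 l$)
$I{\left(N,D \right)} = 486$
$\frac{I{\left(-159,-665 \right)}}{-228696} + \frac{421675}{C{\left(v{\left(24 \right)},-280 \right)}} = \frac{486}{-228696} + \frac{421675}{\left(-16\right) \left(-280\right)} = 486 \left(- \frac{1}{228696}\right) + \frac{421675}{4480} = - \frac{81}{38116} + 421675 \cdot \frac{1}{4480} = - \frac{81}{38116} + \frac{84335}{896} = \frac{803610071}{8537984}$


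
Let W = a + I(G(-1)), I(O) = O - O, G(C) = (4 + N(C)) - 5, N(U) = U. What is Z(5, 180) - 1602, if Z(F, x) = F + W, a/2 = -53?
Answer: -1703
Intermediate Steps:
G(C) = -1 + C (G(C) = (4 + C) - 5 = -1 + C)
I(O) = 0
a = -106 (a = 2*(-53) = -106)
W = -106 (W = -106 + 0 = -106)
Z(F, x) = -106 + F (Z(F, x) = F - 106 = -106 + F)
Z(5, 180) - 1602 = (-106 + 5) - 1602 = -101 - 1602 = -1703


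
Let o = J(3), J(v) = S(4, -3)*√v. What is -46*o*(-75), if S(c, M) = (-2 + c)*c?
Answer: 27600*√3 ≈ 47805.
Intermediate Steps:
S(c, M) = c*(-2 + c)
J(v) = 8*√v (J(v) = (4*(-2 + 4))*√v = (4*2)*√v = 8*√v)
o = 8*√3 ≈ 13.856
-46*o*(-75) = -368*√3*(-75) = 27600*√3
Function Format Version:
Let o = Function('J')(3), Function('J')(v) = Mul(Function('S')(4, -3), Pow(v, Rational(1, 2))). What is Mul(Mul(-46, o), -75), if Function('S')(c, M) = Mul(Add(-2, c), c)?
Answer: Mul(27600, Pow(3, Rational(1, 2))) ≈ 47805.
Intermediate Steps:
Function('S')(c, M) = Mul(c, Add(-2, c))
Function('J')(v) = Mul(8, Pow(v, Rational(1, 2))) (Function('J')(v) = Mul(Mul(4, Add(-2, 4)), Pow(v, Rational(1, 2))) = Mul(Mul(4, 2), Pow(v, Rational(1, 2))) = Mul(8, Pow(v, Rational(1, 2))))
o = Mul(8, Pow(3, Rational(1, 2))) ≈ 13.856
Mul(Mul(-46, o), -75) = Mul(Mul(-46, Mul(8, Pow(3, Rational(1, 2)))), -75) = Mul(Mul(-368, Pow(3, Rational(1, 2))), -75) = Mul(27600, Pow(3, Rational(1, 2)))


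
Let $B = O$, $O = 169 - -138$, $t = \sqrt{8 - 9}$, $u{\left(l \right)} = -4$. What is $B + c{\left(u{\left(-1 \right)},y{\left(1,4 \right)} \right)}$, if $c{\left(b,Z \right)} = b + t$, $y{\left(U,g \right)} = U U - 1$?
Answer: $303 + i \approx 303.0 + 1.0 i$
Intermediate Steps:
$t = i$ ($t = \sqrt{-1} = i \approx 1.0 i$)
$y{\left(U,g \right)} = -1 + U^{2}$ ($y{\left(U,g \right)} = U^{2} - 1 = -1 + U^{2}$)
$c{\left(b,Z \right)} = i + b$ ($c{\left(b,Z \right)} = b + i = i + b$)
$O = 307$ ($O = 169 + 138 = 307$)
$B = 307$
$B + c{\left(u{\left(-1 \right)},y{\left(1,4 \right)} \right)} = 307 - \left(4 - i\right) = 303 + i$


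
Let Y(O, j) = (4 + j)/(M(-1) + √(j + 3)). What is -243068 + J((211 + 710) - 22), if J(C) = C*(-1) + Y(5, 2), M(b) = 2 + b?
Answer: -487937/2 + 3*√5/2 ≈ -2.4397e+5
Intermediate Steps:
Y(O, j) = (4 + j)/(1 + √(3 + j)) (Y(O, j) = (4 + j)/((2 - 1) + √(j + 3)) = (4 + j)/(1 + √(3 + j)))
J(C) = -C + 6/(1 + √5) (J(C) = C*(-1) + (4 + 2)/(1 + √(3 + 2)) = -C + 6/(1 + √5))
-243068 + J((211 + 710) - 22) = -243068 + (-3/2 - ((211 + 710) - 22) + 3*√5/2) = -243068 + (-3/2 - (921 - 22) + 3*√5/2) = -243068 + (-3/2 - 1*899 + 3*√5/2) = -243068 + (-3/2 - 899 + 3*√5/2) = -243068 + (-1801/2 + 3*√5/2) = -487937/2 + 3*√5/2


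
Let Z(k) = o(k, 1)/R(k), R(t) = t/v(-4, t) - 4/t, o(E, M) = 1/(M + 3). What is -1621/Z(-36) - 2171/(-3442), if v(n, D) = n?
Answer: -1830050557/30978 ≈ -59076.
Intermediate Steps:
o(E, M) = 1/(3 + M)
R(t) = -4/t - t/4 (R(t) = t/(-4) - 4/t = t*(-¼) - 4/t = -t/4 - 4/t = -4/t - t/4)
Z(k) = 1/(4*(-4/k - k/4)) (Z(k) = 1/((3 + 1)*(-4/k - k/4)) = 1/(4*(-4/k - k/4)))
-1621/Z(-36) - 2171/(-3442) = -1621/((-36/(-16 - 1*(-36)²))) - 2171/(-3442) = -1621/((-36/(-16 - 1*1296))) - 2171*(-1/3442) = -1621/((-36/(-16 - 1296))) + 2171/3442 = -1621/((-36/(-1312))) + 2171/3442 = -1621/((-36*(-1/1312))) + 2171/3442 = -1621/9/328 + 2171/3442 = -1621*328/9 + 2171/3442 = -531688/9 + 2171/3442 = -1830050557/30978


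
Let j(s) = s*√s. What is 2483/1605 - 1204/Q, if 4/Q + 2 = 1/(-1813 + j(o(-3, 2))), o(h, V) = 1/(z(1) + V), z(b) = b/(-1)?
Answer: 195083869/323140 ≈ 603.71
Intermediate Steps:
z(b) = -b (z(b) = b*(-1) = -b)
o(h, V) = 1/(-1 + V) (o(h, V) = 1/(-1*1 + V) = 1/(-1 + V))
j(s) = s^(3/2)
Q = -7248/3625 (Q = 4/(-2 + 1/(-1813 + (1/(-1 + 2))^(3/2))) = 4/(-2 + 1/(-1813 + (1/1)^(3/2))) = 4/(-2 + 1/(-1813 + 1^(3/2))) = 4/(-2 + 1/(-1813 + 1)) = 4/(-2 + 1/(-1812)) = 4/(-2 - 1/1812) = 4/(-3625/1812) = 4*(-1812/3625) = -7248/3625 ≈ -1.9994)
2483/1605 - 1204/Q = 2483/1605 - 1204/(-7248/3625) = 2483*(1/1605) - 1204*(-3625/7248) = 2483/1605 + 1091125/1812 = 195083869/323140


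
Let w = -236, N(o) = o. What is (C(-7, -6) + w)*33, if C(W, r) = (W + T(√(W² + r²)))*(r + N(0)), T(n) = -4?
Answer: -5610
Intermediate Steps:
C(W, r) = r*(-4 + W) (C(W, r) = (W - 4)*(r + 0) = (-4 + W)*r = r*(-4 + W))
(C(-7, -6) + w)*33 = (-6*(-4 - 7) - 236)*33 = (-6*(-11) - 236)*33 = (66 - 236)*33 = -170*33 = -5610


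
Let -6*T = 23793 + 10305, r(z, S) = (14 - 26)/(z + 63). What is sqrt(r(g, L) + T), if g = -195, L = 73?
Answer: 4*I*sqrt(42977)/11 ≈ 75.385*I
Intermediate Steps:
r(z, S) = -12/(63 + z)
T = -5683 (T = -(23793 + 10305)/6 = -1/6*34098 = -5683)
sqrt(r(g, L) + T) = sqrt(-12/(63 - 195) - 5683) = sqrt(-12/(-132) - 5683) = sqrt(-12*(-1/132) - 5683) = sqrt(1/11 - 5683) = sqrt(-62512/11) = 4*I*sqrt(42977)/11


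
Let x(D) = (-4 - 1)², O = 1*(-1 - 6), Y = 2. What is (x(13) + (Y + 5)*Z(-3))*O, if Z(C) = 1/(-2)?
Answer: -301/2 ≈ -150.50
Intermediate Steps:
O = -7 (O = 1*(-7) = -7)
Z(C) = -½ (Z(C) = 1*(-½) = -½)
x(D) = 25 (x(D) = (-5)² = 25)
(x(13) + (Y + 5)*Z(-3))*O = (25 + (2 + 5)*(-½))*(-7) = (25 + 7*(-½))*(-7) = (25 - 7/2)*(-7) = (43/2)*(-7) = -301/2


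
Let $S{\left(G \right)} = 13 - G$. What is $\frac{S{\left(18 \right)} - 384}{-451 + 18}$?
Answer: $\frac{389}{433} \approx 0.89838$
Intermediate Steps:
$\frac{S{\left(18 \right)} - 384}{-451 + 18} = \frac{\left(13 - 18\right) - 384}{-451 + 18} = \frac{\left(13 - 18\right) - 384}{-433} = \left(-5 - 384\right) \left(- \frac{1}{433}\right) = \left(-389\right) \left(- \frac{1}{433}\right) = \frac{389}{433}$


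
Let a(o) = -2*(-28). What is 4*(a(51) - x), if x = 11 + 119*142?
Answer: -67412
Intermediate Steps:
x = 16909 (x = 11 + 16898 = 16909)
a(o) = 56
4*(a(51) - x) = 4*(56 - 1*16909) = 4*(56 - 16909) = 4*(-16853) = -67412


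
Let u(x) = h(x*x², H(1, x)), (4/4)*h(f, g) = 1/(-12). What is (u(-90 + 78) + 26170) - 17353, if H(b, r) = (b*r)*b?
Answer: 105803/12 ≈ 8816.9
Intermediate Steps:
H(b, r) = r*b²
h(f, g) = -1/12 (h(f, g) = 1/(-12) = -1/12)
u(x) = -1/12
(u(-90 + 78) + 26170) - 17353 = (-1/12 + 26170) - 17353 = 314039/12 - 17353 = 105803/12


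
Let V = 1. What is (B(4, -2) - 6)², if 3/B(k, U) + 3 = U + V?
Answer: 729/16 ≈ 45.563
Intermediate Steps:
B(k, U) = 3/(-2 + U) (B(k, U) = 3/(-3 + (U + 1)) = 3/(-3 + (1 + U)) = 3/(-2 + U))
(B(4, -2) - 6)² = (3/(-2 - 2) - 6)² = (3/(-4) - 6)² = (3*(-¼) - 6)² = (-¾ - 6)² = (-27/4)² = 729/16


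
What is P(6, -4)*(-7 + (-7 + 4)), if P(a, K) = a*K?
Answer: 240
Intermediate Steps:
P(a, K) = K*a
P(6, -4)*(-7 + (-7 + 4)) = (-4*6)*(-7 + (-7 + 4)) = -24*(-7 - 3) = -24*(-10) = 240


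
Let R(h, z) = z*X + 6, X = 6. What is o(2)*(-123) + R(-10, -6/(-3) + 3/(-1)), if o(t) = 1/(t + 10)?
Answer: -41/4 ≈ -10.250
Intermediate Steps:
R(h, z) = 6 + 6*z (R(h, z) = z*6 + 6 = 6*z + 6 = 6 + 6*z)
o(t) = 1/(10 + t)
o(2)*(-123) + R(-10, -6/(-3) + 3/(-1)) = -123/(10 + 2) + (6 + 6*(-6/(-3) + 3/(-1))) = -123/12 + (6 + 6*(-6*(-1/3) + 3*(-1))) = (1/12)*(-123) + (6 + 6*(2 - 3)) = -41/4 + (6 + 6*(-1)) = -41/4 + (6 - 6) = -41/4 + 0 = -41/4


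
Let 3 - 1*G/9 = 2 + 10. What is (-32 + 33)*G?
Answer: -81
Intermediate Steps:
G = -81 (G = 27 - 9*(2 + 10) = 27 - 9*12 = 27 - 108 = -81)
(-32 + 33)*G = (-32 + 33)*(-81) = 1*(-81) = -81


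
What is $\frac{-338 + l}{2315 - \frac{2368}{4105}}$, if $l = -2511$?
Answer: $- \frac{11695145}{9500707} \approx -1.231$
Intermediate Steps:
$\frac{-338 + l}{2315 - \frac{2368}{4105}} = \frac{-338 - 2511}{2315 - \frac{2368}{4105}} = - \frac{2849}{2315 - \frac{2368}{4105}} = - \frac{2849}{\frac{9500707}{4105}} = \left(-2849\right) \frac{4105}{9500707} = - \frac{11695145}{9500707}$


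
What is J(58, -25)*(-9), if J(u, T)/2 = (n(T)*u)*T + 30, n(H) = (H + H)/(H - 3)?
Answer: 322470/7 ≈ 46067.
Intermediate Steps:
n(H) = 2*H/(-3 + H) (n(H) = (2*H)/(-3 + H) = 2*H/(-3 + H))
J(u, T) = 60 + 4*u*T²/(-3 + T) (J(u, T) = 2*(((2*T/(-3 + T))*u)*T + 30) = 2*((2*T*u/(-3 + T))*T + 30) = 2*(2*u*T²/(-3 + T) + 30) = 2*(30 + 2*u*T²/(-3 + T)) = 60 + 4*u*T²/(-3 + T))
J(58, -25)*(-9) = (4*(-45 + 15*(-25) + 58*(-25)²)/(-3 - 25))*(-9) = (4*(-45 - 375 + 58*625)/(-28))*(-9) = (4*(-1/28)*(-45 - 375 + 36250))*(-9) = (4*(-1/28)*35830)*(-9) = -35830/7*(-9) = 322470/7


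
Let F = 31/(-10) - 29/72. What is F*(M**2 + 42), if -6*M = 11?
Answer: -2059213/12960 ≈ -158.89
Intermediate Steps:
M = -11/6 (M = -1/6*11 = -11/6 ≈ -1.8333)
F = -1261/360 (F = 31*(-1/10) - 29*1/72 = -31/10 - 29/72 = -1261/360 ≈ -3.5028)
F*(M**2 + 42) = -1261*((-11/6)**2 + 42)/360 = -1261*(121/36 + 42)/360 = -1261/360*1633/36 = -2059213/12960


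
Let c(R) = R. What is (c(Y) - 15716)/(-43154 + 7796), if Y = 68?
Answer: 2608/5893 ≈ 0.44256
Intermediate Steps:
(c(Y) - 15716)/(-43154 + 7796) = (68 - 15716)/(-43154 + 7796) = -15648/(-35358) = -15648*(-1/35358) = 2608/5893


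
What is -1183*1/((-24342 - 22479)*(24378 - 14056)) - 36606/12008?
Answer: -340214737729/111601973748 ≈ -3.0485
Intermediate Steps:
-1183*1/((-24342 - 22479)*(24378 - 14056)) - 36606/12008 = -1183/((-46821*10322)) - 36606*1/12008 = -1183/(-483286362) - 18303/6004 = -1183*(-1/483286362) - 18303/6004 = 91/37175874 - 18303/6004 = -340214737729/111601973748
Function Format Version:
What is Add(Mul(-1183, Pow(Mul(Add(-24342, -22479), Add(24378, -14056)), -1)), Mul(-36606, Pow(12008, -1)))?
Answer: Rational(-340214737729, 111601973748) ≈ -3.0485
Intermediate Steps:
Add(Mul(-1183, Pow(Mul(Add(-24342, -22479), Add(24378, -14056)), -1)), Mul(-36606, Pow(12008, -1))) = Add(Mul(-1183, Pow(Mul(-46821, 10322), -1)), Mul(-36606, Rational(1, 12008))) = Add(Mul(-1183, Pow(-483286362, -1)), Rational(-18303, 6004)) = Add(Mul(-1183, Rational(-1, 483286362)), Rational(-18303, 6004)) = Add(Rational(91, 37175874), Rational(-18303, 6004)) = Rational(-340214737729, 111601973748)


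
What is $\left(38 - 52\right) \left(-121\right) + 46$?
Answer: $1740$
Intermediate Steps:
$\left(38 - 52\right) \left(-121\right) + 46 = \left(-14\right) \left(-121\right) + 46 = 1694 + 46 = 1740$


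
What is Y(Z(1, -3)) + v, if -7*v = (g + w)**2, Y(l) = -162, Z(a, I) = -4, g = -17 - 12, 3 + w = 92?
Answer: -4734/7 ≈ -676.29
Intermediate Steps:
w = 89 (w = -3 + 92 = 89)
g = -29
v = -3600/7 (v = -(-29 + 89)**2/7 = -1/7*60**2 = -1/7*3600 = -3600/7 ≈ -514.29)
Y(Z(1, -3)) + v = -162 - 3600/7 = -4734/7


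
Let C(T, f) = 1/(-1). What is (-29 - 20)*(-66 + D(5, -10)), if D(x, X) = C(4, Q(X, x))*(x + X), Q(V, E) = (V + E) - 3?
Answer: 2989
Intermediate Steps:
Q(V, E) = -3 + E + V (Q(V, E) = (E + V) - 3 = -3 + E + V)
C(T, f) = -1 (C(T, f) = 1*(-1) = -1)
D(x, X) = -X - x (D(x, X) = -(x + X) = -(X + x) = -X - x)
(-29 - 20)*(-66 + D(5, -10)) = (-29 - 20)*(-66 + (-1*(-10) - 1*5)) = -49*(-66 + (10 - 5)) = -49*(-66 + 5) = -49*(-61) = 2989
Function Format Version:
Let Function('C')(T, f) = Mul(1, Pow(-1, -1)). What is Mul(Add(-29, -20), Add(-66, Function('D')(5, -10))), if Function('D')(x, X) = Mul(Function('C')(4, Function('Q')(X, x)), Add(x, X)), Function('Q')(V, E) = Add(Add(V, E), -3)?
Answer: 2989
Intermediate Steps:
Function('Q')(V, E) = Add(-3, E, V) (Function('Q')(V, E) = Add(Add(E, V), -3) = Add(-3, E, V))
Function('C')(T, f) = -1 (Function('C')(T, f) = Mul(1, -1) = -1)
Function('D')(x, X) = Add(Mul(-1, X), Mul(-1, x)) (Function('D')(x, X) = Mul(-1, Add(x, X)) = Mul(-1, Add(X, x)) = Add(Mul(-1, X), Mul(-1, x)))
Mul(Add(-29, -20), Add(-66, Function('D')(5, -10))) = Mul(Add(-29, -20), Add(-66, Add(Mul(-1, -10), Mul(-1, 5)))) = Mul(-49, Add(-66, Add(10, -5))) = Mul(-49, Add(-66, 5)) = Mul(-49, -61) = 2989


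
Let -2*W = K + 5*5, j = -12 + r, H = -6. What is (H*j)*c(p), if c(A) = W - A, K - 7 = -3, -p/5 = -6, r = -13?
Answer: -6675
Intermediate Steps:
p = 30 (p = -5*(-6) = 30)
K = 4 (K = 7 - 3 = 4)
j = -25 (j = -12 - 13 = -25)
W = -29/2 (W = -(4 + 5*5)/2 = -(4 + 25)/2 = -½*29 = -29/2 ≈ -14.500)
c(A) = -29/2 - A
(H*j)*c(p) = (-6*(-25))*(-29/2 - 1*30) = 150*(-29/2 - 30) = 150*(-89/2) = -6675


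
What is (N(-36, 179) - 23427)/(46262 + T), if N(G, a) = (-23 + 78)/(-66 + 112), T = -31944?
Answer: -1077587/658628 ≈ -1.6361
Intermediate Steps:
N(G, a) = 55/46
(N(-36, 179) - 23427)/(46262 + T) = (55/46 - 23427)/(46262 - 31944) = -1077587/46/14318 = -1077587/46*1/14318 = -1077587/658628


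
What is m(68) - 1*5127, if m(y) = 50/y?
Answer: -174293/34 ≈ -5126.3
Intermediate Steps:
m(68) - 1*5127 = 50/68 - 1*5127 = 50*(1/68) - 5127 = 25/34 - 5127 = -174293/34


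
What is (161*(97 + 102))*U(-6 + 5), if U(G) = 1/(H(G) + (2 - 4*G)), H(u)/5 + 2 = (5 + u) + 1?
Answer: 4577/3 ≈ 1525.7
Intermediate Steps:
H(u) = 20 + 5*u (H(u) = -10 + 5*((5 + u) + 1) = -10 + 5*(6 + u) = -10 + (30 + 5*u) = 20 + 5*u)
U(G) = 1/(22 + G) (U(G) = 1/((20 + 5*G) + (2 - 4*G)) = 1/(22 + G))
(161*(97 + 102))*U(-6 + 5) = (161*(97 + 102))/(22 + (-6 + 5)) = (161*199)/(22 - 1) = 32039/21 = 32039*(1/21) = 4577/3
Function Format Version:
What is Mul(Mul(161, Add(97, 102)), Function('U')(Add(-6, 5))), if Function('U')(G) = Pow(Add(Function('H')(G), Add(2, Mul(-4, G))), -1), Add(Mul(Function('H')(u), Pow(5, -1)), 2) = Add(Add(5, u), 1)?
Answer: Rational(4577, 3) ≈ 1525.7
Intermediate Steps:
Function('H')(u) = Add(20, Mul(5, u)) (Function('H')(u) = Add(-10, Mul(5, Add(Add(5, u), 1))) = Add(-10, Mul(5, Add(6, u))) = Add(-10, Add(30, Mul(5, u))) = Add(20, Mul(5, u)))
Function('U')(G) = Pow(Add(22, G), -1) (Function('U')(G) = Pow(Add(Add(20, Mul(5, G)), Add(2, Mul(-4, G))), -1) = Pow(Add(22, G), -1))
Mul(Mul(161, Add(97, 102)), Function('U')(Add(-6, 5))) = Mul(Mul(161, Add(97, 102)), Pow(Add(22, Add(-6, 5)), -1)) = Mul(Mul(161, 199), Pow(Add(22, -1), -1)) = Mul(32039, Pow(21, -1)) = Mul(32039, Rational(1, 21)) = Rational(4577, 3)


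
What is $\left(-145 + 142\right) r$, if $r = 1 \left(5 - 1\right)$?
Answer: $-12$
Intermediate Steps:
$r = 4$ ($r = 1 \cdot 4 = 4$)
$\left(-145 + 142\right) r = \left(-145 + 142\right) 4 = \left(-3\right) 4 = -12$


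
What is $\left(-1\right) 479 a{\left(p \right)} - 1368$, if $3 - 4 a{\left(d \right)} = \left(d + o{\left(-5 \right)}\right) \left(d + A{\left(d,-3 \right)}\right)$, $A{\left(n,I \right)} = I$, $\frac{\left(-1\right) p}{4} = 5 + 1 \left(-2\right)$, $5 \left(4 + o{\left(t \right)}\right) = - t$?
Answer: $\frac{50433}{2} \approx 25217.0$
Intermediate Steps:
$o{\left(t \right)} = -4 - \frac{t}{5}$ ($o{\left(t \right)} = -4 + \frac{\left(-1\right) t}{5} = -4 - \frac{t}{5}$)
$p = -12$ ($p = - 4 \left(5 + 1 \left(-2\right)\right) = - 4 \left(5 - 2\right) = \left(-4\right) 3 = -12$)
$a{\left(d \right)} = \frac{3}{4} - \frac{\left(-3 + d\right)^{2}}{4}$ ($a{\left(d \right)} = \frac{3}{4} - \frac{\left(d - 3\right) \left(d - 3\right)}{4} = \frac{3}{4} - \frac{\left(d + \left(-4 + 1\right)\right) \left(-3 + d\right)}{4} = \frac{3}{4} - \frac{\left(d - 3\right) \left(-3 + d\right)}{4} = \frac{3}{4} - \frac{\left(-3 + d\right) \left(-3 + d\right)}{4} = \frac{3}{4} - \frac{\left(-3 + d\right)^{2}}{4}$)
$\left(-1\right) 479 a{\left(p \right)} - 1368 = \left(-1\right) 479 \left(- \frac{3}{2} - \frac{\left(-12\right)^{2}}{4} + \frac{3}{2} \left(-12\right)\right) - 1368 = - 479 \left(- \frac{3}{2} - 36 - 18\right) - 1368 = \left(-479\right) \left(- \frac{111}{2}\right) - 1368 = \frac{53169}{2} - 1368 = \frac{50433}{2}$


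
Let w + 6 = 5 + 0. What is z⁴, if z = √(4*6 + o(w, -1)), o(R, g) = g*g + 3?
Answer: 784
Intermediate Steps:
w = -1 (w = -6 + (5 + 0) = -6 + 5 = -1)
o(R, g) = 3 + g² (o(R, g) = g² + 3 = 3 + g²)
z = 2*√7 (z = √(4*6 + (3 + (-1)²)) = √(24 + (3 + 1)) = √(24 + 4) = √28 = 2*√7 ≈ 5.2915)
z⁴ = (2*√7)⁴ = 784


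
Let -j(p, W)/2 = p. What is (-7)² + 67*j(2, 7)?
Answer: -219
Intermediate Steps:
j(p, W) = -2*p
(-7)² + 67*j(2, 7) = (-7)² + 67*(-2*2) = 49 + 67*(-4) = 49 - 268 = -219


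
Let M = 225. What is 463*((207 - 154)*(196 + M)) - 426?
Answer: 10330493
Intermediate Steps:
463*((207 - 154)*(196 + M)) - 426 = 463*((207 - 154)*(196 + 225)) - 426 = 463*(53*421) - 426 = 463*22313 - 426 = 10330919 - 426 = 10330493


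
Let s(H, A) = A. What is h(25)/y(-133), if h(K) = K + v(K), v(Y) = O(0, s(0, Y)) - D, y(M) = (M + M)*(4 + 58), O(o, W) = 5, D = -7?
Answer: -37/16492 ≈ -0.0022435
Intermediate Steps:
y(M) = 124*M (y(M) = (2*M)*62 = 124*M)
v(Y) = 12 (v(Y) = 5 - 1*(-7) = 5 + 7 = 12)
h(K) = 12 + K (h(K) = K + 12 = 12 + K)
h(25)/y(-133) = (12 + 25)/((124*(-133))) = 37/(-16492) = 37*(-1/16492) = -37/16492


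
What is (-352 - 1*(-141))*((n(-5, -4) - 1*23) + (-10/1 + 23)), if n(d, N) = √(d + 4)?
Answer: 2110 - 211*I ≈ 2110.0 - 211.0*I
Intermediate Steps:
n(d, N) = √(4 + d)
(-352 - 1*(-141))*((n(-5, -4) - 1*23) + (-10/1 + 23)) = (-352 - 1*(-141))*((√(4 - 5) - 1*23) + (-10/1 + 23)) = (-352 + 141)*((√(-1) - 23) + (-10*1 + 23)) = -211*((I - 23) + (-10 + 23)) = -211*((-23 + I) + 13) = -211*(-10 + I) = 2110 - 211*I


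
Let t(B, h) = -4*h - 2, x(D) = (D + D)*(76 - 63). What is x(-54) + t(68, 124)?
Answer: -1902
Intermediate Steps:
x(D) = 26*D (x(D) = (2*D)*13 = 26*D)
t(B, h) = -2 - 4*h
x(-54) + t(68, 124) = 26*(-54) + (-2 - 4*124) = -1404 + (-2 - 496) = -1404 - 498 = -1902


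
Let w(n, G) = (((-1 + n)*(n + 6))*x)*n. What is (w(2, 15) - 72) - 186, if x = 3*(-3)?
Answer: -402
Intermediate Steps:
x = -9
w(n, G) = -9*n*(-1 + n)*(6 + n) (w(n, G) = (((-1 + n)*(n + 6))*(-9))*n = (((-1 + n)*(6 + n))*(-9))*n = (-9*(-1 + n)*(6 + n))*n = -9*n*(-1 + n)*(6 + n))
(w(2, 15) - 72) - 186 = (9*2*(6 - 1*2**2 - 5*2) - 72) - 186 = (9*2*(6 - 1*4 - 10) - 72) - 186 = (9*2*(6 - 4 - 10) - 72) - 186 = (9*2*(-8) - 72) - 186 = (-144 - 72) - 186 = -216 - 186 = -402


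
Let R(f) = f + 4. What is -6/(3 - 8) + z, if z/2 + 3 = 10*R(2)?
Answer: 576/5 ≈ 115.20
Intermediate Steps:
R(f) = 4 + f
z = 114 (z = -6 + 2*(10*(4 + 2)) = -6 + 2*(10*6) = -6 + 2*60 = -6 + 120 = 114)
-6/(3 - 8) + z = -6/(3 - 8) + 114 = -6/(-5) + 114 = -⅕*(-6) + 114 = 6/5 + 114 = 576/5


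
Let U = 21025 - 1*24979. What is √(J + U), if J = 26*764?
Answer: √15910 ≈ 126.13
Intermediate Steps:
U = -3954 (U = 21025 - 24979 = -3954)
J = 19864
√(J + U) = √(19864 - 3954) = √15910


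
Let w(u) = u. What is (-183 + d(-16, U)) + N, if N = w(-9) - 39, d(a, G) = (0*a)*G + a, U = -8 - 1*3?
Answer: -247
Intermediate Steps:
U = -11 (U = -8 - 3 = -11)
d(a, G) = a (d(a, G) = 0*G + a = 0 + a = a)
N = -48 (N = -9 - 39 = -48)
(-183 + d(-16, U)) + N = (-183 - 16) - 48 = -199 - 48 = -247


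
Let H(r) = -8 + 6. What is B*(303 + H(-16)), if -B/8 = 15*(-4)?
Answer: 144480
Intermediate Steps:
H(r) = -2
B = 480 (B = -120*(-4) = -8*(-60) = 480)
B*(303 + H(-16)) = 480*(303 - 2) = 480*301 = 144480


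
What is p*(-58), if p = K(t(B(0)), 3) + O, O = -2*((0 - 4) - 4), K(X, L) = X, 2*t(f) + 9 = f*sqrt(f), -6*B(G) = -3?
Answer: -667 - 29*sqrt(2)/4 ≈ -677.25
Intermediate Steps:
B(G) = 1/2 (B(G) = -1/6*(-3) = 1/2)
t(f) = -9/2 + f**(3/2)/2 (t(f) = -9/2 + (f*sqrt(f))/2 = -9/2 + f**(3/2)/2)
O = 16 (O = -2*(-4 - 4) = -2*(-8) = 16)
p = 23/2 + sqrt(2)/8 (p = (-9/2 + (1/2)**(3/2)/2) + 16 = (-9/2 + (sqrt(2)/4)/2) + 16 = (-9/2 + sqrt(2)/8) + 16 = 23/2 + sqrt(2)/8 ≈ 11.677)
p*(-58) = (23/2 + sqrt(2)/8)*(-58) = -667 - 29*sqrt(2)/4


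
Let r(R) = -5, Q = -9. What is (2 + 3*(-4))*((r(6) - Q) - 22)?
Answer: 180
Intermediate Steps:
(2 + 3*(-4))*((r(6) - Q) - 22) = (2 + 3*(-4))*((-5 - 1*(-9)) - 22) = (2 - 12)*((-5 + 9) - 22) = -10*(4 - 22) = -10*(-18) = 180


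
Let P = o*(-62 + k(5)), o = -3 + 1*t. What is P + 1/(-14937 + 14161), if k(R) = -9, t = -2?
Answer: 275479/776 ≈ 355.00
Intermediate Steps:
o = -5 (o = -3 + 1*(-2) = -3 - 2 = -5)
P = 355 (P = -5*(-62 - 9) = -5*(-71) = 355)
P + 1/(-14937 + 14161) = 355 + 1/(-14937 + 14161) = 355 + 1/(-776) = 355 - 1/776 = 275479/776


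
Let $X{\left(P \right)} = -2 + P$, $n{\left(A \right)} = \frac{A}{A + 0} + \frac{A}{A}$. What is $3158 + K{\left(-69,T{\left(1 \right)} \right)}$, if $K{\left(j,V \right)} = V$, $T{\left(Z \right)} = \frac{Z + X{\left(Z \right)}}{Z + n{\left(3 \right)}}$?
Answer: $3158$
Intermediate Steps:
$n{\left(A \right)} = 2$ ($n{\left(A \right)} = \frac{A}{A} + 1 = 1 + 1 = 2$)
$T{\left(Z \right)} = \frac{-2 + 2 Z}{2 + Z}$ ($T{\left(Z \right)} = \frac{Z + \left(-2 + Z\right)}{Z + 2} = \frac{-2 + 2 Z}{2 + Z}$)
$3158 + K{\left(-69,T{\left(1 \right)} \right)} = 3158 + \frac{2 \left(-1 + 1\right)}{2 + 1} = 3158 + 2 \cdot \frac{1}{3} \cdot 0 = 3158 + 0 = 3158$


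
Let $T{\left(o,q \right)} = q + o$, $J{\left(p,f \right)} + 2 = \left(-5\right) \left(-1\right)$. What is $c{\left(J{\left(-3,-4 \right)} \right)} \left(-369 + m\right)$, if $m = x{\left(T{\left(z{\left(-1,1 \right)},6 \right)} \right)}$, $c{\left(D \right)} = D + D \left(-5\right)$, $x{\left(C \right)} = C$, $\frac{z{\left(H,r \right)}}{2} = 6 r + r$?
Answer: $4188$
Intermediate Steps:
$J{\left(p,f \right)} = 3$ ($J{\left(p,f \right)} = -2 - -5 = -2 + 5 = 3$)
$z{\left(H,r \right)} = 14 r$ ($z{\left(H,r \right)} = 2 \left(6 r + r\right) = 2 \cdot 7 r = 14 r$)
$T{\left(o,q \right)} = o + q$
$c{\left(D \right)} = - 4 D$ ($c{\left(D \right)} = D - 5 D = - 4 D$)
$m = 20$ ($m = 14 \cdot 1 + 6 = 14 + 6 = 20$)
$c{\left(J{\left(-3,-4 \right)} \right)} \left(-369 + m\right) = \left(-4\right) 3 \left(-369 + 20\right) = \left(-12\right) \left(-349\right) = 4188$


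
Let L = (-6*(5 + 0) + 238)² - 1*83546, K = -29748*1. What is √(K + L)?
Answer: I*√70030 ≈ 264.63*I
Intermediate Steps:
K = -29748
L = -40282 (L = (-6*5 + 238)² - 83546 = (-30 + 238)² - 83546 = 208² - 83546 = 43264 - 83546 = -40282)
√(K + L) = √(-29748 - 40282) = √(-70030) = I*√70030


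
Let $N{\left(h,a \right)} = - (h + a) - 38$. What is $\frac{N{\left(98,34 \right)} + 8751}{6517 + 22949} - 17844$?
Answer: $- \frac{525782723}{29466} \approx -17844.0$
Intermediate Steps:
$N{\left(h,a \right)} = -38 - a - h$ ($N{\left(h,a \right)} = - (a + h) - 38 = \left(- a - h\right) - 38 = -38 - a - h$)
$\frac{N{\left(98,34 \right)} + 8751}{6517 + 22949} - 17844 = \frac{\left(-38 - 34 - 98\right) + 8751}{6517 + 22949} - 17844 = \frac{\left(-38 - 34 - 98\right) + 8751}{29466} - 17844 = \left(-170 + 8751\right) \frac{1}{29466} - 17844 = 8581 \cdot \frac{1}{29466} - 17844 = \frac{8581}{29466} - 17844 = - \frac{525782723}{29466}$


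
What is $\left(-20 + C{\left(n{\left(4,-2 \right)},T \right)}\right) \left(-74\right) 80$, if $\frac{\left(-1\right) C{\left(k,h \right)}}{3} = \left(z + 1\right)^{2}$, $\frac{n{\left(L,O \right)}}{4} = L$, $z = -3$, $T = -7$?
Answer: $189440$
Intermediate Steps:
$n{\left(L,O \right)} = 4 L$
$C{\left(k,h \right)} = -12$ ($C{\left(k,h \right)} = - 3 \left(-3 + 1\right)^{2} = - 3 \left(-2\right)^{2} = \left(-3\right) 4 = -12$)
$\left(-20 + C{\left(n{\left(4,-2 \right)},T \right)}\right) \left(-74\right) 80 = \left(-20 - 12\right) \left(-74\right) 80 = \left(-32\right) \left(-74\right) 80 = 2368 \cdot 80 = 189440$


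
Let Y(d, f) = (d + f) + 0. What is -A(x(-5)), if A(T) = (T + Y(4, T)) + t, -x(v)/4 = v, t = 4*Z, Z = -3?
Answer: -32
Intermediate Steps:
t = -12 (t = 4*(-3) = -12)
x(v) = -4*v
Y(d, f) = d + f
A(T) = -8 + 2*T (A(T) = (T + (4 + T)) - 12 = (4 + 2*T) - 12 = -8 + 2*T)
-A(x(-5)) = -(-8 + 2*(-4*(-5))) = -(-8 + 2*20) = -(-8 + 40) = -1*32 = -32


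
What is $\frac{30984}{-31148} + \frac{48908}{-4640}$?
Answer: $- \frac{104197009}{9032920} \approx -11.535$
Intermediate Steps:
$\frac{30984}{-31148} + \frac{48908}{-4640} = 30984 \left(- \frac{1}{31148}\right) + 48908 \left(- \frac{1}{4640}\right) = - \frac{7746}{7787} - \frac{12227}{1160} = - \frac{104197009}{9032920}$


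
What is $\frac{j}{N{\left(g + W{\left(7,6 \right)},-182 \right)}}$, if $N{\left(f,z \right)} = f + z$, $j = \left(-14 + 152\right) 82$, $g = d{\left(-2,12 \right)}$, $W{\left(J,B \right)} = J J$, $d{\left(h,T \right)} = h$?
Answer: $- \frac{3772}{45} \approx -83.822$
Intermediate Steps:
$W{\left(J,B \right)} = J^{2}$
$g = -2$
$j = 11316$ ($j = 138 \cdot 82 = 11316$)
$\frac{j}{N{\left(g + W{\left(7,6 \right)},-182 \right)}} = \frac{11316}{\left(-2 + 7^{2}\right) - 182} = \frac{11316}{\left(-2 + 49\right) - 182} = \frac{11316}{47 - 182} = \frac{11316}{-135} = 11316 \left(- \frac{1}{135}\right) = - \frac{3772}{45}$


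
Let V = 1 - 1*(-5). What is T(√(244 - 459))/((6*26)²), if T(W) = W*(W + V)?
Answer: -215/24336 + I*√215/4056 ≈ -0.0088346 + 0.0036151*I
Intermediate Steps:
V = 6 (V = 1 + 5 = 6)
T(W) = W*(6 + W) (T(W) = W*(W + 6) = W*(6 + W))
T(√(244 - 459))/((6*26)²) = (√(244 - 459)*(6 + √(244 - 459)))/((6*26)²) = (√(-215)*(6 + √(-215)))/(156²) = ((I*√215)*(6 + I*√215))/24336 = (I*√215*(6 + I*√215))*(1/24336) = I*√215*(6 + I*√215)/24336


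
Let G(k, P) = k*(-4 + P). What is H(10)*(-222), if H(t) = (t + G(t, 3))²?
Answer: 0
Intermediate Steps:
H(t) = 0 (H(t) = (t + t*(-4 + 3))² = (t + t*(-1))² = (t - t)² = 0² = 0)
H(10)*(-222) = 0*(-222) = 0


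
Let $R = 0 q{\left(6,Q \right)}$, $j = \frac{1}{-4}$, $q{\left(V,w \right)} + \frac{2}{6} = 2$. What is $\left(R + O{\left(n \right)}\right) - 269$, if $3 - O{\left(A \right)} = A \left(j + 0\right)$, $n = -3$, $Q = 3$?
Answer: $- \frac{1067}{4} \approx -266.75$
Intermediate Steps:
$q{\left(V,w \right)} = \frac{5}{3}$ ($q{\left(V,w \right)} = - \frac{1}{3} + 2 = \frac{5}{3}$)
$j = - \frac{1}{4} \approx -0.25$
$R = 0$ ($R = 0 \cdot \frac{5}{3} = 0$)
$O{\left(A \right)} = 3 + \frac{A}{4}$ ($O{\left(A \right)} = 3 - A \left(- \frac{1}{4} + 0\right) = 3 - A \left(- \frac{1}{4}\right) = 3 - - \frac{A}{4} = 3 + \frac{A}{4}$)
$\left(R + O{\left(n \right)}\right) - 269 = \left(0 + \left(3 + \frac{1}{4} \left(-3\right)\right)\right) - 269 = \left(0 + \left(3 - \frac{3}{4}\right)\right) - 269 = \left(0 + \frac{9}{4}\right) - 269 = \frac{9}{4} - 269 = - \frac{1067}{4}$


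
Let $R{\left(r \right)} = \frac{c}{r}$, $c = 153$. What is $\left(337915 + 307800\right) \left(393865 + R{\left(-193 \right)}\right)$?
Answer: $\frac{49084537131280}{193} \approx 2.5432 \cdot 10^{11}$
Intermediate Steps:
$R{\left(r \right)} = \frac{153}{r}$
$\left(337915 + 307800\right) \left(393865 + R{\left(-193 \right)}\right) = \left(337915 + 307800\right) \left(393865 + \frac{153}{-193}\right) = 645715 \left(393865 + 153 \left(- \frac{1}{193}\right)\right) = 645715 \left(393865 - \frac{153}{193}\right) = 645715 \cdot \frac{76015792}{193} = \frac{49084537131280}{193}$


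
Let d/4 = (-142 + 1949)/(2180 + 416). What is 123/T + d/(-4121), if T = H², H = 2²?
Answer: 25302935/3291728 ≈ 7.6868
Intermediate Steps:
H = 4
d = 1807/649 (d = 4*((-142 + 1949)/(2180 + 416)) = 4*(1807/2596) = 1807/649 ≈ 2.7843)
T = 16 (T = 4² = 16)
123/T + d/(-4121) = 123/16 + (1807/649)/(-4121) = 123*(1/16) + (1807/649)*(-1/4121) = 123/16 - 139/205733 = 25302935/3291728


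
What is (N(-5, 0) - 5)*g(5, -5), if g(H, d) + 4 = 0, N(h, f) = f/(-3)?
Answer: 20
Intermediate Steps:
N(h, f) = -f/3 (N(h, f) = f*(-⅓) = -f/3)
g(H, d) = -4 (g(H, d) = -4 + 0 = -4)
(N(-5, 0) - 5)*g(5, -5) = (-⅓*0 - 5)*(-4) = (0 - 5)*(-4) = -5*(-4) = 20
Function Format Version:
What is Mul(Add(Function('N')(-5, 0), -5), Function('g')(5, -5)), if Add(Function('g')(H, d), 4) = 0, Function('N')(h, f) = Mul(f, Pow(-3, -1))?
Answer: 20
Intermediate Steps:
Function('N')(h, f) = Mul(Rational(-1, 3), f) (Function('N')(h, f) = Mul(f, Rational(-1, 3)) = Mul(Rational(-1, 3), f))
Function('g')(H, d) = -4 (Function('g')(H, d) = Add(-4, 0) = -4)
Mul(Add(Function('N')(-5, 0), -5), Function('g')(5, -5)) = Mul(Add(Mul(Rational(-1, 3), 0), -5), -4) = Mul(Add(0, -5), -4) = Mul(-5, -4) = 20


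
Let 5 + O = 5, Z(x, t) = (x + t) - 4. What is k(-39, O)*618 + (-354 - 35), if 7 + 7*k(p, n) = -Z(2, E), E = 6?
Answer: -9521/7 ≈ -1360.1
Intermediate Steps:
Z(x, t) = -4 + t + x (Z(x, t) = (t + x) - 4 = -4 + t + x)
O = 0 (O = -5 + 5 = 0)
k(p, n) = -11/7 (k(p, n) = -1 + (-(-4 + 6 + 2))/7 = -1 + (-1*4)/7 = -1 + (⅐)*(-4) = -1 - 4/7 = -11/7)
k(-39, O)*618 + (-354 - 35) = -11/7*618 + (-354 - 35) = -6798/7 - 389 = -9521/7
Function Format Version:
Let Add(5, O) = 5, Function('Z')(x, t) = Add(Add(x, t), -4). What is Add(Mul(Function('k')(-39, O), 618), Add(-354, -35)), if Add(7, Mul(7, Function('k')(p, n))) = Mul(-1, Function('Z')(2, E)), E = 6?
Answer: Rational(-9521, 7) ≈ -1360.1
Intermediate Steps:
Function('Z')(x, t) = Add(-4, t, x) (Function('Z')(x, t) = Add(Add(t, x), -4) = Add(-4, t, x))
O = 0 (O = Add(-5, 5) = 0)
Function('k')(p, n) = Rational(-11, 7) (Function('k')(p, n) = Add(-1, Mul(Rational(1, 7), Mul(-1, Add(-4, 6, 2)))) = Add(-1, Mul(Rational(1, 7), Mul(-1, 4))) = Add(-1, Mul(Rational(1, 7), -4)) = Add(-1, Rational(-4, 7)) = Rational(-11, 7))
Add(Mul(Function('k')(-39, O), 618), Add(-354, -35)) = Add(Mul(Rational(-11, 7), 618), Add(-354, -35)) = Add(Rational(-6798, 7), -389) = Rational(-9521, 7)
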